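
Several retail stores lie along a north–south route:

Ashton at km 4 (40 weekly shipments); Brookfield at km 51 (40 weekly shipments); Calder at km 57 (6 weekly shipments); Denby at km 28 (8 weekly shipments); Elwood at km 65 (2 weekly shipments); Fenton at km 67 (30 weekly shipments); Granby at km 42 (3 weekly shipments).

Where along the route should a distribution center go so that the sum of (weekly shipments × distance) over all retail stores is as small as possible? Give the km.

x = 51

For a sum of weighted absolute distances on a line, the optimum is the weighted median (not the mean). Total weight W = 129; half-weight = 64.5.
Sort by position and accumulate weight:
  km 4 (Ashton, w=40) → cum 40
  km 28 (Denby, w=8) → cum 48
  km 42 (Granby, w=3) → cum 51
  km 51 (Brookfield, w=40) → cum 91  ≥ 64.5 → median here
  km 57 (Calder, w=6) → cum 97
  km 65 (Elwood, w=2) → cum 99
  km 67 (Fenton, w=30) → cum 129
Optimal location: km 51.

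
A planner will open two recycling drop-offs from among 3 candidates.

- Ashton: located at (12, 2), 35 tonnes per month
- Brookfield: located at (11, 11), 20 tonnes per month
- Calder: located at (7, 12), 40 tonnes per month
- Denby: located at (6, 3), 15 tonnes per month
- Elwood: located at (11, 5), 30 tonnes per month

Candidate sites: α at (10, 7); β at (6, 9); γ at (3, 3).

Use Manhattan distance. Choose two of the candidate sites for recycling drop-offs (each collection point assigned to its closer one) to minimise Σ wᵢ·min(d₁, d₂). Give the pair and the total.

Evaluate every pair (each demand assigned to the nearer of the two):
  {α, β}: total = 685
  {α, γ}: total = 800
  {β, γ}: total = 965
Best pair: {α, β} with total 685.

{α, β}, total 685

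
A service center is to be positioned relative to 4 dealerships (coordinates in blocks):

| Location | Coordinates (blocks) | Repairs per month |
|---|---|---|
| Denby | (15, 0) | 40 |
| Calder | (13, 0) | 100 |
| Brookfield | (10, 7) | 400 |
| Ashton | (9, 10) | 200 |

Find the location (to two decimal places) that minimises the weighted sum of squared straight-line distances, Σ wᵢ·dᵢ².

The minimiser of Σwᵢ‖p−pᵢ‖² is the weighted centroid p* = (Σwᵢpᵢ)/(Σwᵢ).
Σwᵢ = 740.
Σwᵢxᵢ = 40·15 + 100·13 + 400·10 + 200·9 = 7700.
Σwᵢyᵢ = 40·0 + 100·0 + 400·7 + 200·10 = 4800.
x* = 7700/740 = 10.41, y* = 4800/740 = 6.49.

(10.41, 6.49)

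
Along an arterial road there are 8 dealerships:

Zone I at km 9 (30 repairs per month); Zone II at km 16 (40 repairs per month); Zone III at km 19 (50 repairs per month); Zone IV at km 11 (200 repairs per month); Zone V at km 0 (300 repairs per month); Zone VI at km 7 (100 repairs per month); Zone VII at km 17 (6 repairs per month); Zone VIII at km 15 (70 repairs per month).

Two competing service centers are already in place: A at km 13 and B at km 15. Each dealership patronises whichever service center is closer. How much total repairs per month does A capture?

The indifferent point is the midpoint (13+15)/2 = 14; dealerships left of it (closer to A at 13) go to A, those right go to B.
  Zone V at 0 (w=300) → A
  Zone VI at 7 (w=100) → A
  Zone I at 9 (w=30) → A
  Zone IV at 11 (w=200) → A
  Zone VIII at 15 (w=70) → B
  Zone II at 16 (w=40) → B
  Zone VII at 17 (w=6) → B
  Zone III at 19 (w=50) → B
A captures 630; B captures 166.

630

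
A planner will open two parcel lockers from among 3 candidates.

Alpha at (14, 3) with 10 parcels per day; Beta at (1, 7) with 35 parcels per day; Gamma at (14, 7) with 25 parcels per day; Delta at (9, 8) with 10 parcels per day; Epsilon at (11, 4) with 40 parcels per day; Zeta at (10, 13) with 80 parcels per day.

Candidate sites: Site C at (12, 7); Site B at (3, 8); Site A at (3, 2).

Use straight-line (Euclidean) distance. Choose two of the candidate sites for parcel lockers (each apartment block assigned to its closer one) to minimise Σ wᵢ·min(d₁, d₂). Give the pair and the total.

{Site C, Site B}, total 837.1

Evaluate every pair (each demand assigned to the nearer of the two):
  {Site C, Site B}: total = 837.1
  {Site C, Site A}: total = 947.3
  {Site B, Site A}: total = 1542.9
Best pair: {Site C, Site B} with total 837.1.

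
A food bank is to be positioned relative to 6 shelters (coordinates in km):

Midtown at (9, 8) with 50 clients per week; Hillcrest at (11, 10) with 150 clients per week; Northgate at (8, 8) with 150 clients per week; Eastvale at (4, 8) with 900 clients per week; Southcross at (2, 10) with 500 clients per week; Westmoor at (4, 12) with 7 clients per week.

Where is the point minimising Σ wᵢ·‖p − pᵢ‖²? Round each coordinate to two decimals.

(4.51, 8.76)

The minimiser of Σwᵢ‖p−pᵢ‖² is the weighted centroid p* = (Σwᵢpᵢ)/(Σwᵢ).
Σwᵢ = 1757.
Σwᵢxᵢ = 50·9 + 150·11 + 150·8 + 900·4 + 500·2 + 7·4 = 7928.
Σwᵢyᵢ = 50·8 + 150·10 + 150·8 + 900·8 + 500·10 + 7·12 = 15384.
x* = 7928/1757 = 4.51, y* = 15384/1757 = 8.76.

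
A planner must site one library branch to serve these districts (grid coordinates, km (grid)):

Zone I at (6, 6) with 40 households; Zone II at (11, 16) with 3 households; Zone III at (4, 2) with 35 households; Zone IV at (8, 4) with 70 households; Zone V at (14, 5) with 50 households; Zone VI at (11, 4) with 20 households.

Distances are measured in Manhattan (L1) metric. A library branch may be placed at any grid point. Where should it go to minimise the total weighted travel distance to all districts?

(8, 4)

Manhattan distance separates: Σwᵢ(|x−xᵢ|+|y−yᵢ|) = Σwᵢ|x−xᵢ| + Σwᵢ|y−yᵢ|, so x and y are optimised independently as 1-D weighted medians.
Total weight W = 218; half = 109.
x-coordinate, sorted with cumulative weight:
  x=4 (Zone III, w=35) cum 35
  x=6 (Zone I, w=40) cum 75
  x=8 (Zone IV, w=70) cum 145  ← median
  x=11 (Zone II, w=3) cum 148
  x=11 (Zone VI, w=20) cum 168
  x=14 (Zone V, w=50) cum 218
⇒ x* = 8
y-coordinate, sorted with cumulative weight:
  y=2 (Zone III, w=35) cum 35
  y=4 (Zone IV, w=70) cum 105
  y=4 (Zone VI, w=20) cum 125  ← median
  y=5 (Zone V, w=50) cum 175
  y=6 (Zone I, w=40) cum 215
  y=16 (Zone II, w=3) cum 218
⇒ y* = 4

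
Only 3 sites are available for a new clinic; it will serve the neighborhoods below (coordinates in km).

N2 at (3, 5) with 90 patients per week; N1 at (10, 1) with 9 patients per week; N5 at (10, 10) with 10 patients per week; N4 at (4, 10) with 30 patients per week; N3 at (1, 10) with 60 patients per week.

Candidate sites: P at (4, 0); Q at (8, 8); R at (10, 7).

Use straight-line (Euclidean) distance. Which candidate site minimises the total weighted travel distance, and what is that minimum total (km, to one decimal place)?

Total weighted distance at each candidate:
  P (4, 0): total = 1556.7
  Q (8, 8): total = 1189.6
  R (10, 7): total = 1509.7
Minimum is at Q with total 1189.6 km.

Q, total 1189.6 km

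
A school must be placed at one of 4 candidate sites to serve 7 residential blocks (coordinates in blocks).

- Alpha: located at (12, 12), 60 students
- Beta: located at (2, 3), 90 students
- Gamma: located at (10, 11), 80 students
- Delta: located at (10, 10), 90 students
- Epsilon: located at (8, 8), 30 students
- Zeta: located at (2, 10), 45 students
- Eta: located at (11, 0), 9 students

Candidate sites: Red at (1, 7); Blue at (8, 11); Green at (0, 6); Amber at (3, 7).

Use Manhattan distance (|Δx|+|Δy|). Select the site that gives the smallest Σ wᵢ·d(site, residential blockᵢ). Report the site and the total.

Total weighted distance at each candidate:
  Red (1, 7): total = 4103
  Blue (8, 11): total = 2521
  Green (0, 6): total = 4713
  Amber (3, 7): total = 3565
Minimum is at Blue with total 2521 blocks.

Blue, total 2521 blocks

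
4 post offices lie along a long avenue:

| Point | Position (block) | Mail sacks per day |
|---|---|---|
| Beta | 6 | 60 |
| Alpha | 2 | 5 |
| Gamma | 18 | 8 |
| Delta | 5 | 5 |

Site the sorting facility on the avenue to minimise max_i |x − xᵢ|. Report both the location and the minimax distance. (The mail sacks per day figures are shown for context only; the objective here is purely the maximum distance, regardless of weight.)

The 1-center on a line is the midpoint of the two extreme points: leftmost at 2, rightmost at 18.
Optimal location = (2 + 18)/2 = 10; maximum distance = (18 − 2)/2 = 8.

location 10, max distance 8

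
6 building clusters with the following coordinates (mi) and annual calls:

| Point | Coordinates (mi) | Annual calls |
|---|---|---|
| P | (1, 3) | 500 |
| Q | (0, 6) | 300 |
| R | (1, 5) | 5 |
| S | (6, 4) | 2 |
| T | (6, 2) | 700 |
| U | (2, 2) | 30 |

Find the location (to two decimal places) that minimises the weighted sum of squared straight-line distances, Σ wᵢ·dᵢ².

(3.11, 3.12)

The minimiser of Σwᵢ‖p−pᵢ‖² is the weighted centroid p* = (Σwᵢpᵢ)/(Σwᵢ).
Σwᵢ = 1537.
Σwᵢxᵢ = 500·1 + 300·0 + 5·1 + 2·6 + 700·6 + 30·2 = 4777.
Σwᵢyᵢ = 500·3 + 300·6 + 5·5 + 2·4 + 700·2 + 30·2 = 4793.
x* = 4777/1537 = 3.11, y* = 4793/1537 = 3.12.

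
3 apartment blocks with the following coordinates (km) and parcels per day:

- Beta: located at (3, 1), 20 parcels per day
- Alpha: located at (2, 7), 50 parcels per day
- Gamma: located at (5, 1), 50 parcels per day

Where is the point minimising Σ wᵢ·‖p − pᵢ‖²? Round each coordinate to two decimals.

The minimiser of Σwᵢ‖p−pᵢ‖² is the weighted centroid p* = (Σwᵢpᵢ)/(Σwᵢ).
Σwᵢ = 120.
Σwᵢxᵢ = 20·3 + 50·2 + 50·5 = 410.
Σwᵢyᵢ = 20·1 + 50·7 + 50·1 = 420.
x* = 410/120 = 3.42, y* = 420/120 = 3.50.

(3.42, 3.50)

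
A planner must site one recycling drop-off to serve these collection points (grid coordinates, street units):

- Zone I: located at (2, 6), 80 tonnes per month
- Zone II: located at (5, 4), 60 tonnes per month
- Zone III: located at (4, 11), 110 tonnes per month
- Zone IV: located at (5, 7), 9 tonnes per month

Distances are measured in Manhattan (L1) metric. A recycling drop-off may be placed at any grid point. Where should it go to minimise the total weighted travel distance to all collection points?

Manhattan distance separates: Σwᵢ(|x−xᵢ|+|y−yᵢ|) = Σwᵢ|x−xᵢ| + Σwᵢ|y−yᵢ|, so x and y are optimised independently as 1-D weighted medians.
Total weight W = 259; half = 129.5.
x-coordinate, sorted with cumulative weight:
  x=2 (Zone I, w=80) cum 80
  x=4 (Zone III, w=110) cum 190  ← median
  x=5 (Zone II, w=60) cum 250
  x=5 (Zone IV, w=9) cum 259
⇒ x* = 4
y-coordinate, sorted with cumulative weight:
  y=4 (Zone II, w=60) cum 60
  y=6 (Zone I, w=80) cum 140  ← median
  y=7 (Zone IV, w=9) cum 149
  y=11 (Zone III, w=110) cum 259
⇒ y* = 6

(4, 6)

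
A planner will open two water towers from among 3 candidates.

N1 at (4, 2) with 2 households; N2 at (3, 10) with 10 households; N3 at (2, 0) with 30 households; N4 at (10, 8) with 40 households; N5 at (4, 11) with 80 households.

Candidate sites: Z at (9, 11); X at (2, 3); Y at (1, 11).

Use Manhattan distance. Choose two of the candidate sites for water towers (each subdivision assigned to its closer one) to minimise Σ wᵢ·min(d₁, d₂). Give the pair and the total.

Evaluate every pair (each demand assigned to the nearer of the two):
  {Z, X}: total = 726
  {Z, Y}: total = 814
  {X, Y}: total = 846
Best pair: {Z, X} with total 726.

{Z, X}, total 726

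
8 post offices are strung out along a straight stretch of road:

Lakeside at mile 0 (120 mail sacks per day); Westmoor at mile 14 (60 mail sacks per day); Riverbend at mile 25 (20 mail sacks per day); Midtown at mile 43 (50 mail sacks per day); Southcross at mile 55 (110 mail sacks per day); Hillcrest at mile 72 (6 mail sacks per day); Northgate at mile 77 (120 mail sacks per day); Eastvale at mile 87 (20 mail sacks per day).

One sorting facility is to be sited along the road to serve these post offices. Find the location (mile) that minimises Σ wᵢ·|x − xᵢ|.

x = 55

For a sum of weighted absolute distances on a line, the optimum is the weighted median (not the mean). Total weight W = 506; half-weight = 253.
Sort by position and accumulate weight:
  mile 0 (Lakeside, w=120) → cum 120
  mile 14 (Westmoor, w=60) → cum 180
  mile 25 (Riverbend, w=20) → cum 200
  mile 43 (Midtown, w=50) → cum 250
  mile 55 (Southcross, w=110) → cum 360  ≥ 253 → median here
  mile 72 (Hillcrest, w=6) → cum 366
  mile 77 (Northgate, w=120) → cum 486
  mile 87 (Eastvale, w=20) → cum 506
Optimal location: mile 55.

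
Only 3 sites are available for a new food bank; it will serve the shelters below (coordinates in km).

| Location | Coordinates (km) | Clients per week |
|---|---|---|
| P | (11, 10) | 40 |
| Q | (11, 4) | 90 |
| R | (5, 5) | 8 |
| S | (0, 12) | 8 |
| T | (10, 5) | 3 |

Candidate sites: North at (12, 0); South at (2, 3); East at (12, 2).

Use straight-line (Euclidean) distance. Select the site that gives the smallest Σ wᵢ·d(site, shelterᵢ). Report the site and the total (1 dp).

Total weighted distance at each candidate:
  North (12, 0): total = 993.8
  South (2, 3): total = 1398.4
  East (12, 2): total = 720.4
Minimum is at East with total 720.4 km.

East, total 720.4 km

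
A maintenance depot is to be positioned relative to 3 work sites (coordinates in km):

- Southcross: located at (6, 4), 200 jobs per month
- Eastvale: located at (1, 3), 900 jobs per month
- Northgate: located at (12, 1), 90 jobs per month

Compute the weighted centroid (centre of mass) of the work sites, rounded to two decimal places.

(2.67, 3.02)

The minimiser of Σwᵢ‖p−pᵢ‖² is the weighted centroid p* = (Σwᵢpᵢ)/(Σwᵢ).
Σwᵢ = 1190.
Σwᵢxᵢ = 200·6 + 900·1 + 90·12 = 3180.
Σwᵢyᵢ = 200·4 + 900·3 + 90·1 = 3590.
x* = 3180/1190 = 2.67, y* = 3590/1190 = 3.02.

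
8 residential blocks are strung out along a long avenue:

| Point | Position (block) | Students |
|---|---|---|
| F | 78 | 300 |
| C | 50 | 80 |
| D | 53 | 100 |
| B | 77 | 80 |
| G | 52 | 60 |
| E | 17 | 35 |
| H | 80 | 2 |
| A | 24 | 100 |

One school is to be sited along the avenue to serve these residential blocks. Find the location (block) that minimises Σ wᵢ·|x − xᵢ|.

x = 77

For a sum of weighted absolute distances on a line, the optimum is the weighted median (not the mean). Total weight W = 757; half-weight = 378.5.
Sort by position and accumulate weight:
  block 17 (E, w=35) → cum 35
  block 24 (A, w=100) → cum 135
  block 50 (C, w=80) → cum 215
  block 52 (G, w=60) → cum 275
  block 53 (D, w=100) → cum 375
  block 77 (B, w=80) → cum 455  ≥ 378.5 → median here
  block 78 (F, w=300) → cum 755
  block 80 (H, w=2) → cum 757
Optimal location: block 77.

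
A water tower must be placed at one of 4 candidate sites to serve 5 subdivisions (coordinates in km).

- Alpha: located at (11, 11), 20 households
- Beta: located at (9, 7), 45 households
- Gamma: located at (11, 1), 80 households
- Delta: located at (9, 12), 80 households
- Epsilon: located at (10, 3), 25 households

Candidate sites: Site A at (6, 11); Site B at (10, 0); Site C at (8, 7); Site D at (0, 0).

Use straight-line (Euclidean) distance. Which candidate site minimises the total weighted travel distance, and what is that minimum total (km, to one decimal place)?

Total weighted distance at each candidate:
  Site A (6, 11): total = 1696.0
  Site B (10, 0): total = 1690.6
  Site C (8, 7): total = 1201.4
  Site D (0, 0): total = 3168.8
Minimum is at Site C with total 1201.4 km.

Site C, total 1201.4 km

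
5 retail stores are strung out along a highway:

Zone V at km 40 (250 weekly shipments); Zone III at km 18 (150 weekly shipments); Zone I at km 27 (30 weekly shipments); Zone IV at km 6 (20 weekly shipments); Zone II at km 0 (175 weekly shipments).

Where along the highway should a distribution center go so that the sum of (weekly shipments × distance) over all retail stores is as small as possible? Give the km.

For a sum of weighted absolute distances on a line, the optimum is the weighted median (not the mean). Total weight W = 625; half-weight = 312.5.
Sort by position and accumulate weight:
  km 0 (Zone II, w=175) → cum 175
  km 6 (Zone IV, w=20) → cum 195
  km 18 (Zone III, w=150) → cum 345  ≥ 312.5 → median here
  km 27 (Zone I, w=30) → cum 375
  km 40 (Zone V, w=250) → cum 625
Optimal location: km 18.

x = 18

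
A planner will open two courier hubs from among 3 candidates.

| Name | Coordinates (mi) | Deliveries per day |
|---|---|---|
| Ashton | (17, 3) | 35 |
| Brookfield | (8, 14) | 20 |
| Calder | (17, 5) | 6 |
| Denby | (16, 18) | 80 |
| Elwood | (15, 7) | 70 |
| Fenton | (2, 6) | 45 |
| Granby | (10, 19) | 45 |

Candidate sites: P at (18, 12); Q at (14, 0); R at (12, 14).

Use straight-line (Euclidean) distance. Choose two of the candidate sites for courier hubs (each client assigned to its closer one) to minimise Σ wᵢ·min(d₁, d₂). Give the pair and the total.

Evaluate every pair (each demand assigned to the nearer of the two):
  {Q, R}: total = 2029.6
  {P, R}: total = 2118.7
  {P, Q}: total = 2383.7
Best pair: {Q, R} with total 2029.6.

{Q, R}, total 2029.6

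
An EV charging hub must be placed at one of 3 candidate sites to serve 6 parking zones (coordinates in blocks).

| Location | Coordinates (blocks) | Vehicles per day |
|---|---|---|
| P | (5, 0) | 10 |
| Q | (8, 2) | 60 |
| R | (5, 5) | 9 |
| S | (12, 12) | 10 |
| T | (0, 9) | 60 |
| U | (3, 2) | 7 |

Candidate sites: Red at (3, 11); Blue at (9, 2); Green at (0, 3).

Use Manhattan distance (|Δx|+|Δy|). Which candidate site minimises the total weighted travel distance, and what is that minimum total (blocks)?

Green, total 1281 blocks

Total weighted distance at each candidate:
  Red (3, 11): total = 1505
  Blue (9, 2): total = 1315
  Green (0, 3): total = 1281
Minimum is at Green with total 1281 blocks.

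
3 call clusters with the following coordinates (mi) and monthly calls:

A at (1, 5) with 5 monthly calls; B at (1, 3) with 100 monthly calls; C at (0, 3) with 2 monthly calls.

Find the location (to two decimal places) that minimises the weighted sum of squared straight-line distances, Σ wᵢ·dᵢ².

(0.98, 3.09)

The minimiser of Σwᵢ‖p−pᵢ‖² is the weighted centroid p* = (Σwᵢpᵢ)/(Σwᵢ).
Σwᵢ = 107.
Σwᵢxᵢ = 5·1 + 100·1 + 2·0 = 105.
Σwᵢyᵢ = 5·5 + 100·3 + 2·3 = 331.
x* = 105/107 = 0.98, y* = 331/107 = 3.09.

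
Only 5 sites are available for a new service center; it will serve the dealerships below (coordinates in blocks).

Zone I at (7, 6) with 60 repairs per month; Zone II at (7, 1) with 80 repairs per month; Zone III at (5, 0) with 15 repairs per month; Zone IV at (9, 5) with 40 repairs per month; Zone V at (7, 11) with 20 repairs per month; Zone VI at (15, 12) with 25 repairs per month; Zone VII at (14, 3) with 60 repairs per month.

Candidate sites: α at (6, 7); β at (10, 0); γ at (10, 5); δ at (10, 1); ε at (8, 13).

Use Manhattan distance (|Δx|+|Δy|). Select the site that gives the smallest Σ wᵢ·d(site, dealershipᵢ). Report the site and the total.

γ, total 1830 blocks

Total weighted distance at each candidate:
  α (6, 7): total = 2170
  β (10, 0): total = 2300
  γ (10, 5): total = 1830
  δ (10, 1): total = 2030
  ε (8, 13): total = 3340
Minimum is at γ with total 1830 blocks.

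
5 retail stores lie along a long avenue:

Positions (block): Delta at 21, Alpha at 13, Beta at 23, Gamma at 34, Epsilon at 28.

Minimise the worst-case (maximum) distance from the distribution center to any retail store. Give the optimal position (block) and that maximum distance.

location 23.5, max distance 10.5

The 1-center on a line is the midpoint of the two extreme points: leftmost at 13, rightmost at 34.
Optimal location = (13 + 34)/2 = 23.5; maximum distance = (34 − 13)/2 = 10.5.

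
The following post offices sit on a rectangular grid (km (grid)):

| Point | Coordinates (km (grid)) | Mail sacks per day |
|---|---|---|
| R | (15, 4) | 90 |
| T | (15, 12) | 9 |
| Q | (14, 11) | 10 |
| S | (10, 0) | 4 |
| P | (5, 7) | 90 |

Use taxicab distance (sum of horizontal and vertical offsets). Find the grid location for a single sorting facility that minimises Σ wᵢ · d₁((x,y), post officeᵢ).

Manhattan distance separates: Σwᵢ(|x−xᵢ|+|y−yᵢ|) = Σwᵢ|x−xᵢ| + Σwᵢ|y−yᵢ|, so x and y are optimised independently as 1-D weighted medians.
Total weight W = 203; half = 101.5.
x-coordinate, sorted with cumulative weight:
  x=5 (P, w=90) cum 90
  x=10 (S, w=4) cum 94
  x=14 (Q, w=10) cum 104  ← median
  x=15 (R, w=90) cum 194
  x=15 (T, w=9) cum 203
⇒ x* = 14
y-coordinate, sorted with cumulative weight:
  y=0 (S, w=4) cum 4
  y=4 (R, w=90) cum 94
  y=7 (P, w=90) cum 184  ← median
  y=11 (Q, w=10) cum 194
  y=12 (T, w=9) cum 203
⇒ y* = 7

(14, 7)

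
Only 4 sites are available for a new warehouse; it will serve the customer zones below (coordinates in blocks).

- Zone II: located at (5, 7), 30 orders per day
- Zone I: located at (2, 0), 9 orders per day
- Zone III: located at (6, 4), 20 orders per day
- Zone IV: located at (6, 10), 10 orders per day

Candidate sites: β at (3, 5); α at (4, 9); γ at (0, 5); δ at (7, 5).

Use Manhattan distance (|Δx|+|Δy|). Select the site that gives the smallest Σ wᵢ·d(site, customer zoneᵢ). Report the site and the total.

δ, total 310 blocks

Total weighted distance at each candidate:
  β (3, 5): total = 334
  α (4, 9): total = 359
  γ (0, 5): total = 523
  δ (7, 5): total = 310
Minimum is at δ with total 310 blocks.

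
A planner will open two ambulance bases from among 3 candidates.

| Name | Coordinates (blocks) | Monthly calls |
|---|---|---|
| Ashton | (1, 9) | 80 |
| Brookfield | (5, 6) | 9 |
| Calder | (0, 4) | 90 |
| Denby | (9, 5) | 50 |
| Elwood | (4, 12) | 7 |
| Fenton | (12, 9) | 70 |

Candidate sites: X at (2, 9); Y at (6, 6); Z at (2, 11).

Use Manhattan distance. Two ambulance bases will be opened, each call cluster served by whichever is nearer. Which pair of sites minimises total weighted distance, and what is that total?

{X, Y}, total 1584

Evaluate every pair (each demand assigned to the nearer of the two):
  {X, Y}: total = 1584
  {Y, Z}: total = 1820
  {X, Z}: total = 2035
Best pair: {X, Y} with total 1584.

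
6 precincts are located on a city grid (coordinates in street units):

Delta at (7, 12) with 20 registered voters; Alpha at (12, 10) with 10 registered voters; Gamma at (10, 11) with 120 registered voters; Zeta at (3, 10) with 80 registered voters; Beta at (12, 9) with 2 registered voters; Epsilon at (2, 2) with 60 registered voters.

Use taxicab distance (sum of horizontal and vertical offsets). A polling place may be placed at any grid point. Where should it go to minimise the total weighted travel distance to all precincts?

(7, 10)

Manhattan distance separates: Σwᵢ(|x−xᵢ|+|y−yᵢ|) = Σwᵢ|x−xᵢ| + Σwᵢ|y−yᵢ|, so x and y are optimised independently as 1-D weighted medians.
Total weight W = 292; half = 146.
x-coordinate, sorted with cumulative weight:
  x=2 (Epsilon, w=60) cum 60
  x=3 (Zeta, w=80) cum 140
  x=7 (Delta, w=20) cum 160  ← median
  x=10 (Gamma, w=120) cum 280
  x=12 (Alpha, w=10) cum 290
  x=12 (Beta, w=2) cum 292
⇒ x* = 7
y-coordinate, sorted with cumulative weight:
  y=2 (Epsilon, w=60) cum 60
  y=9 (Beta, w=2) cum 62
  y=10 (Alpha, w=10) cum 72
  y=10 (Zeta, w=80) cum 152  ← median
  y=11 (Gamma, w=120) cum 272
  y=12 (Delta, w=20) cum 292
⇒ y* = 10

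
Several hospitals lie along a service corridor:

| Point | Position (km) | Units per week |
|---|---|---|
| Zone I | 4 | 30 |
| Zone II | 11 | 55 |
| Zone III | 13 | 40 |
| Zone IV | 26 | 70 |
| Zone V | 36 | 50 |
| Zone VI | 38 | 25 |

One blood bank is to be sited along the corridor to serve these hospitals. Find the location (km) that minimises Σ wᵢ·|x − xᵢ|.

For a sum of weighted absolute distances on a line, the optimum is the weighted median (not the mean). Total weight W = 270; half-weight = 135.
Sort by position and accumulate weight:
  km 4 (Zone I, w=30) → cum 30
  km 11 (Zone II, w=55) → cum 85
  km 13 (Zone III, w=40) → cum 125
  km 26 (Zone IV, w=70) → cum 195  ≥ 135 → median here
  km 36 (Zone V, w=50) → cum 245
  km 38 (Zone VI, w=25) → cum 270
Optimal location: km 26.

x = 26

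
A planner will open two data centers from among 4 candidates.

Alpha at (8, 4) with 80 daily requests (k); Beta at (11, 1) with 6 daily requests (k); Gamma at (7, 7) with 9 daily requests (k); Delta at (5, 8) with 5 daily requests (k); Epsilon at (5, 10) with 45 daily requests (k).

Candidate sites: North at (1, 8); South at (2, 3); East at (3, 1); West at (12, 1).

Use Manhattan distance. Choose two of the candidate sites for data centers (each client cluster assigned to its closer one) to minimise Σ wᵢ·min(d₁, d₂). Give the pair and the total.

Evaluate every pair (each demand assigned to the nearer of the two):
  {North, West}: total = 919
  {North, South}: total = 979
  {North, East}: total = 1041
  {South, West}: total = 1137
  {South, East}: total = 1179
  {East, West}: total = 1196
Best pair: {North, West} with total 919.

{North, West}, total 919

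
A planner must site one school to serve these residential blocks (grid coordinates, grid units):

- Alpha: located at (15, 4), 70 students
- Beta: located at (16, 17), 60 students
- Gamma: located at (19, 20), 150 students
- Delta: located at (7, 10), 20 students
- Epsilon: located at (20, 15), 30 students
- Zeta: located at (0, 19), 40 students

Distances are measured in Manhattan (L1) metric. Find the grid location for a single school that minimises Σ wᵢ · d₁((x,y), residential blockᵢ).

Manhattan distance separates: Σwᵢ(|x−xᵢ|+|y−yᵢ|) = Σwᵢ|x−xᵢ| + Σwᵢ|y−yᵢ|, so x and y are optimised independently as 1-D weighted medians.
Total weight W = 370; half = 185.
x-coordinate, sorted with cumulative weight:
  x=0 (Zeta, w=40) cum 40
  x=7 (Delta, w=20) cum 60
  x=15 (Alpha, w=70) cum 130
  x=16 (Beta, w=60) cum 190  ← median
  x=19 (Gamma, w=150) cum 340
  x=20 (Epsilon, w=30) cum 370
⇒ x* = 16
y-coordinate, sorted with cumulative weight:
  y=4 (Alpha, w=70) cum 70
  y=10 (Delta, w=20) cum 90
  y=15 (Epsilon, w=30) cum 120
  y=17 (Beta, w=60) cum 180
  y=19 (Zeta, w=40) cum 220  ← median
  y=20 (Gamma, w=150) cum 370
⇒ y* = 19

(16, 19)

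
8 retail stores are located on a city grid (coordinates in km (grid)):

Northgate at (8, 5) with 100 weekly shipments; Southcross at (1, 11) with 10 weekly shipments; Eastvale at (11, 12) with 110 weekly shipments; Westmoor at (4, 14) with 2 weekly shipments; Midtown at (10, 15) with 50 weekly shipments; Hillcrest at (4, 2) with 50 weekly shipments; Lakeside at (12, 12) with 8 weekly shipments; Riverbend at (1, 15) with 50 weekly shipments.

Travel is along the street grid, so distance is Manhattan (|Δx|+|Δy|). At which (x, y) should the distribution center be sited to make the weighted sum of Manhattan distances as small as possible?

Manhattan distance separates: Σwᵢ(|x−xᵢ|+|y−yᵢ|) = Σwᵢ|x−xᵢ| + Σwᵢ|y−yᵢ|, so x and y are optimised independently as 1-D weighted medians.
Total weight W = 380; half = 190.
x-coordinate, sorted with cumulative weight:
  x=1 (Southcross, w=10) cum 10
  x=1 (Riverbend, w=50) cum 60
  x=4 (Westmoor, w=2) cum 62
  x=4 (Hillcrest, w=50) cum 112
  x=8 (Northgate, w=100) cum 212  ← median
  x=10 (Midtown, w=50) cum 262
  x=11 (Eastvale, w=110) cum 372
  x=12 (Lakeside, w=8) cum 380
⇒ x* = 8
y-coordinate, sorted with cumulative weight:
  y=2 (Hillcrest, w=50) cum 50
  y=5 (Northgate, w=100) cum 150
  y=11 (Southcross, w=10) cum 160
  y=12 (Eastvale, w=110) cum 270  ← median
  y=12 (Lakeside, w=8) cum 278
  y=14 (Westmoor, w=2) cum 280
  y=15 (Midtown, w=50) cum 330
  y=15 (Riverbend, w=50) cum 380
⇒ y* = 12

(8, 12)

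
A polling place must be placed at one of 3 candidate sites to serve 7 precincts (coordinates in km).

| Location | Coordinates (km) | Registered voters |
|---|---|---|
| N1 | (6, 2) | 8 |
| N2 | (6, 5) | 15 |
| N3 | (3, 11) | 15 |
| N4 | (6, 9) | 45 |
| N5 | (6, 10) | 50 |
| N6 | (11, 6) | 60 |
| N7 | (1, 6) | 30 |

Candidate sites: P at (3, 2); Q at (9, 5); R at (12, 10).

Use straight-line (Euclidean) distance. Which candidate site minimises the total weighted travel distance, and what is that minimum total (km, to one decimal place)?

Total weighted distance at each candidate:
  P (3, 2): total = 1663.4
  Q (9, 5): total = 1098.8
  R (12, 10): total = 1505.2
Minimum is at Q with total 1098.8 km.

Q, total 1098.8 km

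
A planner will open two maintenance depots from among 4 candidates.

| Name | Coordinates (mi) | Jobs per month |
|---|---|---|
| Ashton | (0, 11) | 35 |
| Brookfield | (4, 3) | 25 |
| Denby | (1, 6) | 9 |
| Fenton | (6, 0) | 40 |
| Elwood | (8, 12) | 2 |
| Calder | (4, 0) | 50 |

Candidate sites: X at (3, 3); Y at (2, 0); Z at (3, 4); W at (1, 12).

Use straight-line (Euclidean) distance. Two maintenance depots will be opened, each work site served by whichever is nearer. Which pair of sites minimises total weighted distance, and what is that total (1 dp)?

Evaluate every pair (each demand assigned to the nearer of the two):
  {X, W}: total = 448.8
  {Y, W}: total = 467.6
  {Z, W}: total = 530.5
  {Y, Z}: total = 606.2
  {X, Y}: total = 637.1
  {X, Z}: total = 663.7
Best pair: {X, W} with total 448.8.

{X, W}, total 448.8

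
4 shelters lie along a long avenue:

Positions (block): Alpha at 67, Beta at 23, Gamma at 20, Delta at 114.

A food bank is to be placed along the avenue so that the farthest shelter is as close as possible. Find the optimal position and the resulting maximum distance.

location 67, max distance 47

The 1-center on a line is the midpoint of the two extreme points: leftmost at 20, rightmost at 114.
Optimal location = (20 + 114)/2 = 67; maximum distance = (114 − 20)/2 = 47.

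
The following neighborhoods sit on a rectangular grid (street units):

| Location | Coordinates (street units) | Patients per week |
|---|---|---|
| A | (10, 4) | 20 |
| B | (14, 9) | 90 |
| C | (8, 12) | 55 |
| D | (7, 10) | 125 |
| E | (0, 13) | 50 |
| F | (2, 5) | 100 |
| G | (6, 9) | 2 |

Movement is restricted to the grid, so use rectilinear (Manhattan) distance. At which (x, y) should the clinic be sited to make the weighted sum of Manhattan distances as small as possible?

(7, 10)

Manhattan distance separates: Σwᵢ(|x−xᵢ|+|y−yᵢ|) = Σwᵢ|x−xᵢ| + Σwᵢ|y−yᵢ|, so x and y are optimised independently as 1-D weighted medians.
Total weight W = 442; half = 221.
x-coordinate, sorted with cumulative weight:
  x=0 (E, w=50) cum 50
  x=2 (F, w=100) cum 150
  x=6 (G, w=2) cum 152
  x=7 (D, w=125) cum 277  ← median
  x=8 (C, w=55) cum 332
  x=10 (A, w=20) cum 352
  x=14 (B, w=90) cum 442
⇒ x* = 7
y-coordinate, sorted with cumulative weight:
  y=4 (A, w=20) cum 20
  y=5 (F, w=100) cum 120
  y=9 (B, w=90) cum 210
  y=9 (G, w=2) cum 212
  y=10 (D, w=125) cum 337  ← median
  y=12 (C, w=55) cum 392
  y=13 (E, w=50) cum 442
⇒ y* = 10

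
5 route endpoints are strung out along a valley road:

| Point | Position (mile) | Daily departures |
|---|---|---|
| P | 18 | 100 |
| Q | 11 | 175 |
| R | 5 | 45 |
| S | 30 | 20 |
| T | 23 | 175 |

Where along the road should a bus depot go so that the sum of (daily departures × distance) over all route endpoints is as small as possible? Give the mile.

For a sum of weighted absolute distances on a line, the optimum is the weighted median (not the mean). Total weight W = 515; half-weight = 257.5.
Sort by position and accumulate weight:
  mile 5 (R, w=45) → cum 45
  mile 11 (Q, w=175) → cum 220
  mile 18 (P, w=100) → cum 320  ≥ 257.5 → median here
  mile 23 (T, w=175) → cum 495
  mile 30 (S, w=20) → cum 515
Optimal location: mile 18.

x = 18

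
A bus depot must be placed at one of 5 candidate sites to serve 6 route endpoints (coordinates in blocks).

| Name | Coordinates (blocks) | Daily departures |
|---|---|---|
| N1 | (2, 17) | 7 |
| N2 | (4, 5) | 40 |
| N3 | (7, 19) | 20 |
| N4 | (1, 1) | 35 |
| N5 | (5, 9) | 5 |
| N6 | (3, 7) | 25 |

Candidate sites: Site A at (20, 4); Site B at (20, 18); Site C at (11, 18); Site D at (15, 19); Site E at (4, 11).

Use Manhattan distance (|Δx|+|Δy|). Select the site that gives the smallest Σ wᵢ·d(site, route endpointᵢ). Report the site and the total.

Site E, total 1111 blocks

Total weighted distance at each candidate:
  Site A (20, 4): total = 2827
  Site B (20, 18): total = 3653
  Site C (11, 18): total = 2465
  Site D (15, 19): total = 3085
  Site E (4, 11): total = 1111
Minimum is at Site E with total 1111 blocks.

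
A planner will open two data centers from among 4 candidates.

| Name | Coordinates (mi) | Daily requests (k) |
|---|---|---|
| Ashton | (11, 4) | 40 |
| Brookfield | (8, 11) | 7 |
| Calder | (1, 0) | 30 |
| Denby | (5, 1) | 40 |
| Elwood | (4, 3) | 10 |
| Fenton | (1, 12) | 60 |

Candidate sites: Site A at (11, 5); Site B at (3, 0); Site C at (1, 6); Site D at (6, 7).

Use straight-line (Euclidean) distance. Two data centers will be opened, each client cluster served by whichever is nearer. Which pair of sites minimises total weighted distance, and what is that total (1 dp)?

{Site B, Site D}, total 869.9

Evaluate every pair (each demand assigned to the nearer of the two):
  {Site B, Site D}: total = 869.9
  {Site A, Site C}: total = 925.5
  {Site B, Site C}: total = 959.1
  {Site A, Site B}: total = 998.0
  {Site A, Site D}: total = 1041.7
  {Site C, Site D}: total = 1090.3
Best pair: {Site B, Site D} with total 869.9.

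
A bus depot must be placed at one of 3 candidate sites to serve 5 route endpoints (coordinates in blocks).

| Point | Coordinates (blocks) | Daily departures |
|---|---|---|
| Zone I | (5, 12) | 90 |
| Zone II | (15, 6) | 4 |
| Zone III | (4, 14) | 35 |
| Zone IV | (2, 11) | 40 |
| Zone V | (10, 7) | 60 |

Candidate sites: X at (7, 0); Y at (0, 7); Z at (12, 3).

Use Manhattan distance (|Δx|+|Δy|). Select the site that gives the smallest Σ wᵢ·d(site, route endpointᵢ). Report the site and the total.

Y, total 2189 blocks

Total weighted distance at each candidate:
  X (7, 0): total = 3151
  Y (0, 7): total = 2189
  Z (12, 3): total = 3209
Minimum is at Y with total 2189 blocks.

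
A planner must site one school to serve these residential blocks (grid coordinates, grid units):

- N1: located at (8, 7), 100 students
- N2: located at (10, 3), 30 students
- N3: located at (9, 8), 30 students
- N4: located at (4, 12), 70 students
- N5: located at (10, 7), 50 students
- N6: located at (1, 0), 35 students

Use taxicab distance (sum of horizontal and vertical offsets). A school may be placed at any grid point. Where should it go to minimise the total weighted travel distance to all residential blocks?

(8, 7)

Manhattan distance separates: Σwᵢ(|x−xᵢ|+|y−yᵢ|) = Σwᵢ|x−xᵢ| + Σwᵢ|y−yᵢ|, so x and y are optimised independently as 1-D weighted medians.
Total weight W = 315; half = 157.5.
x-coordinate, sorted with cumulative weight:
  x=1 (N6, w=35) cum 35
  x=4 (N4, w=70) cum 105
  x=8 (N1, w=100) cum 205  ← median
  x=9 (N3, w=30) cum 235
  x=10 (N2, w=30) cum 265
  x=10 (N5, w=50) cum 315
⇒ x* = 8
y-coordinate, sorted with cumulative weight:
  y=0 (N6, w=35) cum 35
  y=3 (N2, w=30) cum 65
  y=7 (N1, w=100) cum 165  ← median
  y=7 (N5, w=50) cum 215
  y=8 (N3, w=30) cum 245
  y=12 (N4, w=70) cum 315
⇒ y* = 7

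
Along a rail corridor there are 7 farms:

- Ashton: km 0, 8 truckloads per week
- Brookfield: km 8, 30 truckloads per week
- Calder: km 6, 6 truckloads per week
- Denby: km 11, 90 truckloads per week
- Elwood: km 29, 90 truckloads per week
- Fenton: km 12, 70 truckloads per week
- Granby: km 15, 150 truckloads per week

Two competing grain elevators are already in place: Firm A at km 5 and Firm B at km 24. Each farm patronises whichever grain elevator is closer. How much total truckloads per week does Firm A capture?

The indifferent point is the midpoint (5+24)/2 = 14.5; farms left of it (closer to Firm A at 5) go to Firm A, those right go to Firm B.
  Ashton at 0 (w=8) → Firm A
  Calder at 6 (w=6) → Firm A
  Brookfield at 8 (w=30) → Firm A
  Denby at 11 (w=90) → Firm A
  Fenton at 12 (w=70) → Firm A
  Granby at 15 (w=150) → Firm B
  Elwood at 29 (w=90) → Firm B
Firm A captures 204; Firm B captures 240.

204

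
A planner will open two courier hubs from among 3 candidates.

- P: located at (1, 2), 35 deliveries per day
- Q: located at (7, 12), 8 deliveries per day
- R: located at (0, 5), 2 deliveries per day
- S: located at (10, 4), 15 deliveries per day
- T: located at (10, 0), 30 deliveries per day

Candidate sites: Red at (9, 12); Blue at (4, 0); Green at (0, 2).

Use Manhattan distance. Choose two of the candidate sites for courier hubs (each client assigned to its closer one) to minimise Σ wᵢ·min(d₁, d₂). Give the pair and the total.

Evaluate every pair (each demand assigned to the nearer of the two):
  {Blue, Green}: total = 491
  {Red, Blue}: total = 524
  {Red, Green}: total = 552
Best pair: {Blue, Green} with total 491.

{Blue, Green}, total 491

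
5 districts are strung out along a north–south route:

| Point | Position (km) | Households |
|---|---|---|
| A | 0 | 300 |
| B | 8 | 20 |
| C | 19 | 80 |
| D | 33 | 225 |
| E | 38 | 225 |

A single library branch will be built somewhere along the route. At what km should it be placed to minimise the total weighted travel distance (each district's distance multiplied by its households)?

For a sum of weighted absolute distances on a line, the optimum is the weighted median (not the mean). Total weight W = 850; half-weight = 425.
Sort by position and accumulate weight:
  km 0 (A, w=300) → cum 300
  km 8 (B, w=20) → cum 320
  km 19 (C, w=80) → cum 400
  km 33 (D, w=225) → cum 625  ≥ 425 → median here
  km 38 (E, w=225) → cum 850
Optimal location: km 33.

x = 33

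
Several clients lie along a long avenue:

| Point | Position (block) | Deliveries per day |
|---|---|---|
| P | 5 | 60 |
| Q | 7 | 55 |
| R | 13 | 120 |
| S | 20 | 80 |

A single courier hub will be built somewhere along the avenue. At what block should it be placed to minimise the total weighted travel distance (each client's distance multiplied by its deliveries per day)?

For a sum of weighted absolute distances on a line, the optimum is the weighted median (not the mean). Total weight W = 315; half-weight = 157.5.
Sort by position and accumulate weight:
  block 5 (P, w=60) → cum 60
  block 7 (Q, w=55) → cum 115
  block 13 (R, w=120) → cum 235  ≥ 157.5 → median here
  block 20 (S, w=80) → cum 315
Optimal location: block 13.

x = 13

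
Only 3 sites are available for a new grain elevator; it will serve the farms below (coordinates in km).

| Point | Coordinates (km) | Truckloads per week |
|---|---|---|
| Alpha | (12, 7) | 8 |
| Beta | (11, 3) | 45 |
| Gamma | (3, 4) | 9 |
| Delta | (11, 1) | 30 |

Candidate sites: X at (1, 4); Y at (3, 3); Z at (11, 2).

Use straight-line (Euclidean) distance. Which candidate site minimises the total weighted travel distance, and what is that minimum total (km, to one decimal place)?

Z, total 190.0 km

Total weighted distance at each candidate:
  X (1, 4): total = 874.7
  Y (3, 3): total = 695.2
  Z (11, 2): total = 190.0
Minimum is at Z with total 190.0 km.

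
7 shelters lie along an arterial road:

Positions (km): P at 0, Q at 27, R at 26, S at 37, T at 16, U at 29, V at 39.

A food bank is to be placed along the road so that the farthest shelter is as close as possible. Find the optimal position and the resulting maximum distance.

The 1-center on a line is the midpoint of the two extreme points: leftmost at 0, rightmost at 39.
Optimal location = (0 + 39)/2 = 19.5; maximum distance = (39 − 0)/2 = 19.5.

location 19.5, max distance 19.5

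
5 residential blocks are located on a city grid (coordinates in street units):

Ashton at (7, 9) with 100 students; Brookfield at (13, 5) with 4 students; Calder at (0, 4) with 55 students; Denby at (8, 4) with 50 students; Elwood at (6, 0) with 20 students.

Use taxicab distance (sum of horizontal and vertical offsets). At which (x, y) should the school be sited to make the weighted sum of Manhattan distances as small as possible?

Manhattan distance separates: Σwᵢ(|x−xᵢ|+|y−yᵢ|) = Σwᵢ|x−xᵢ| + Σwᵢ|y−yᵢ|, so x and y are optimised independently as 1-D weighted medians.
Total weight W = 229; half = 114.5.
x-coordinate, sorted with cumulative weight:
  x=0 (Calder, w=55) cum 55
  x=6 (Elwood, w=20) cum 75
  x=7 (Ashton, w=100) cum 175  ← median
  x=8 (Denby, w=50) cum 225
  x=13 (Brookfield, w=4) cum 229
⇒ x* = 7
y-coordinate, sorted with cumulative weight:
  y=0 (Elwood, w=20) cum 20
  y=4 (Calder, w=55) cum 75
  y=4 (Denby, w=50) cum 125  ← median
  y=5 (Brookfield, w=4) cum 129
  y=9 (Ashton, w=100) cum 229
⇒ y* = 4

(7, 4)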